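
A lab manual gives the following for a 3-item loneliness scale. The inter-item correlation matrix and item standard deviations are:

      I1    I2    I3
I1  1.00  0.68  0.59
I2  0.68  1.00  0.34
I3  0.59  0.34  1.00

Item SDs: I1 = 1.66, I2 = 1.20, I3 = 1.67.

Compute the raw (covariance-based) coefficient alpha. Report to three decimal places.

Σσ²ᵢ = 1.66² + 1.20² + 1.67² = 6.9845
Covariances σ_ij = r_ij · s_i · s_j:
  σ(I1,I2) = 0.68 × 1.66 × 1.20 = 1.3546
  σ(I1,I3) = 0.59 × 1.66 × 1.67 = 1.6356
  σ(I2,I3) = 0.34 × 1.20 × 1.67 = 0.6814
σ²_T = Σσ²ᵢ + 2·Σσ_ij = 6.9845 + 2 × 3.6716 = 14.3277
α = (3/2)·(1 − 6.9845/14.3277) = 0.769

coefficient alpha = 0.769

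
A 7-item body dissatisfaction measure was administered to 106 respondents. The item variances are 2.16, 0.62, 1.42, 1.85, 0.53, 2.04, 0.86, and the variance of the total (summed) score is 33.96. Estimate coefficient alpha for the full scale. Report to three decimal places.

coefficient alpha = 0.841

sum of item variances = 2.16 + 0.62 + 1.42 + 1.85 + 0.53 + 2.04 + 0.86 = 9.48
α = (k/(k−1))·(1 − sum of item variances/σ²_total) = (7/6)·(1 − 9.48/33.96) = 0.841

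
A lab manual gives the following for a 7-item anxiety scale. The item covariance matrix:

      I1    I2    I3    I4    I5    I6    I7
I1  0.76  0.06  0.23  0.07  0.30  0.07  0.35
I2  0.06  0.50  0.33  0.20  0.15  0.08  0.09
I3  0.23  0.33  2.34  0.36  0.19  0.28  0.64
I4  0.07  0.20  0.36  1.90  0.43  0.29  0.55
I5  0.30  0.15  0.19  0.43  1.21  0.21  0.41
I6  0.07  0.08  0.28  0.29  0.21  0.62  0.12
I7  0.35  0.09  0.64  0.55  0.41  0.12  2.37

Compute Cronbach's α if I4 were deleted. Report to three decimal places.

Remaining items: I1, I2, I3, I5, I6, I7 (k = 6).
Σσ²ᵢ = 0.76 + 0.50 + 2.34 + 1.21 + 0.62 + 2.37 = 7.80
total variance = 7.80 + 2 × 3.51 = 14.82
α (item deleted) = (6/5)·(1 − 7.80/14.82) = 0.568

α = 0.568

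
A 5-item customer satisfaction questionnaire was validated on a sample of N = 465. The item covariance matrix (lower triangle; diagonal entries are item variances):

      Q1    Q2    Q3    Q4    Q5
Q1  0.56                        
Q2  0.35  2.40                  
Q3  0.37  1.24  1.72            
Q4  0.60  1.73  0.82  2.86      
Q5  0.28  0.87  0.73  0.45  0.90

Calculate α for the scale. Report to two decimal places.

sum of item variances = 0.56 + 2.40 + 1.72 + 2.86 + 0.90 = 8.44
Sum of off-diagonal covariances = 7.44
σ²_total = 8.44 + 2 × 7.44 = 23.32
α = (k/(k−1))·(1 − sum of item variances/σ²_total) = (5/4)·(1 − 8.44/23.32) = 0.80

α = 0.80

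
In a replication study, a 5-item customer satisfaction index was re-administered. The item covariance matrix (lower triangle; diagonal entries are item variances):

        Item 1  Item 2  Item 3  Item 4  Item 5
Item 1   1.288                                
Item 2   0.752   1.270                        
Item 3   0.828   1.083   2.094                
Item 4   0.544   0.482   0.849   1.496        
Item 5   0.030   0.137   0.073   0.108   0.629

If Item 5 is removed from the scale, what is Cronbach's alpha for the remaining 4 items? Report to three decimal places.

Remaining items: Item 1, Item 2, Item 3, Item 4 (k = 4).
ΣVar(i) = 1.288 + 1.270 + 2.094 + 1.496 = 6.148
Var(T) = 6.148 + 2 × 4.538 = 15.224
α (item deleted) = (4/3)·(1 − 6.148/15.224) = 0.795

Cronbach's alpha = 0.795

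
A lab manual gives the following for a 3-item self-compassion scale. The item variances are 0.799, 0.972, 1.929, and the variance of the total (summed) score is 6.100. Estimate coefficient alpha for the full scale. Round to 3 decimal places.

coefficient alpha = 0.590

sum of item variances = 0.799 + 0.972 + 1.929 = 3.700
α = (k/(k−1))·(1 − sum of item variances/σ²_T) = (3/2)·(1 − 3.700/6.100) = 0.590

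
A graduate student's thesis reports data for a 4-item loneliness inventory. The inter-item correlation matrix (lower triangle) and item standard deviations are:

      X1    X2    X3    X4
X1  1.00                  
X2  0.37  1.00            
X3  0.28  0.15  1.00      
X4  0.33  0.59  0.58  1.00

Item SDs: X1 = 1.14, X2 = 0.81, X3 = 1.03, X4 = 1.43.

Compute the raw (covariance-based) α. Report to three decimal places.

Σσ²ᵢ = 1.14² + 0.81² + 1.03² + 1.43² = 5.0615
Covariances σ_ij = r_ij · s_i · s_j:
  σ(X1,X2) = 0.37 × 1.14 × 0.81 = 0.3417
  σ(X1,X3) = 0.28 × 1.14 × 1.03 = 0.3288
  σ(X1,X4) = 0.33 × 1.14 × 1.43 = 0.5380
  σ(X2,X3) = 0.15 × 0.81 × 1.03 = 0.1251
  σ(X2,X4) = 0.59 × 0.81 × 1.43 = 0.6834
  σ(X3,X4) = 0.58 × 1.03 × 1.43 = 0.8543
σ²_T = Σσ²ᵢ + 2·Σσ_ij = 5.0615 + 2 × 2.8713 = 10.8041
α = (4/3)·(1 − 5.0615/10.8041) = 0.709

α = 0.709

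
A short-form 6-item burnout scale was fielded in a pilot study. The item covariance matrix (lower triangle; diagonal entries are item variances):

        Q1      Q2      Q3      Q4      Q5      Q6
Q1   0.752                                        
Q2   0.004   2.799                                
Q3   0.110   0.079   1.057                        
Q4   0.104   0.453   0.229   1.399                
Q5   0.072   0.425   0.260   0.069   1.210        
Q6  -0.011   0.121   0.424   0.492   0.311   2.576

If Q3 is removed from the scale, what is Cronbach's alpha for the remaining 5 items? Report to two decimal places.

Cronbach's alpha = 0.40

Remaining items: Q1, Q2, Q4, Q5, Q6 (k = 5).
sum of item variances = 0.752 + 2.799 + 1.399 + 1.210 + 2.576 = 8.736
σ²_total = 8.736 + 2 × 2.040 = 12.816
α (item deleted) = (5/4)·(1 − 8.736/12.816) = 0.40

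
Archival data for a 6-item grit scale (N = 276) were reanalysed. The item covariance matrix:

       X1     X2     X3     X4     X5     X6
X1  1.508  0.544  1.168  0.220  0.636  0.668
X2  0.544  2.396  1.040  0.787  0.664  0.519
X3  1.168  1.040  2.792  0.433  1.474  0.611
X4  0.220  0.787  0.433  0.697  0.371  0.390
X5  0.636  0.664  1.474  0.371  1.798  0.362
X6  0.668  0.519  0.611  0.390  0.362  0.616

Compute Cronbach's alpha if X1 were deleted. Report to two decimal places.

Remaining items: X2, X3, X4, X5, X6 (k = 5).
Σσ²ᵢ = 2.396 + 2.792 + 0.697 + 1.798 + 0.616 = 8.299
σ²_T = 8.299 + 2 × 6.651 = 21.601
α (item deleted) = (5/4)·(1 − 8.299/21.601) = 0.77

Cronbach's alpha = 0.77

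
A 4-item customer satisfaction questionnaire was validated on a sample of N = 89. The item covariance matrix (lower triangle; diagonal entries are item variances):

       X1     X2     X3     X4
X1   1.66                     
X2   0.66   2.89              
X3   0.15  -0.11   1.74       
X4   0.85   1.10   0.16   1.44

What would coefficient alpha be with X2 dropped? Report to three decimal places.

α = 0.486

Remaining items: X1, X3, X4 (k = 3).
sum of item variances = 1.66 + 1.74 + 1.44 = 4.84
Var(T) = 4.84 + 2 × 1.16 = 7.16
α (item deleted) = (3/2)·(1 − 4.84/7.16) = 0.486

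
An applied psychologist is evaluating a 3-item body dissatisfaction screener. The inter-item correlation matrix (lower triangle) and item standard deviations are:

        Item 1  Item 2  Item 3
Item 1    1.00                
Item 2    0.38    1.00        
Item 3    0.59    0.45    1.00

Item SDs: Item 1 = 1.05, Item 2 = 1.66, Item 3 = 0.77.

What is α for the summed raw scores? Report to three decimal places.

Σσ²ᵢ = 1.05² + 1.66² + 0.77² = 4.4510
Covariances σ_ij = r_ij · s_i · s_j:
  σ(Item 1,Item 2) = 0.38 × 1.05 × 1.66 = 0.6623
  σ(Item 1,Item 3) = 0.59 × 1.05 × 0.77 = 0.4770
  σ(Item 2,Item 3) = 0.45 × 1.66 × 0.77 = 0.5752
σ²_T = Σσ²ᵢ + 2·Σσ_ij = 4.4510 + 2 × 1.7145 = 7.8800
α = (3/2)·(1 − 4.4510/7.8800) = 0.653

α = 0.653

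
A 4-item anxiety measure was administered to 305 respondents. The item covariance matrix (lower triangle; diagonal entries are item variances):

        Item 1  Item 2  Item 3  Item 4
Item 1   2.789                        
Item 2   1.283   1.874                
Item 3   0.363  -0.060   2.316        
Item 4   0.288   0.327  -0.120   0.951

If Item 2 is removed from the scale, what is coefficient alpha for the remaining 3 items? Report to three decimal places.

Remaining items: Item 1, Item 3, Item 4 (k = 3).
Σσ²ᵢ = 2.789 + 2.316 + 0.951 = 6.056
σ²_total = 6.056 + 2 × 0.531 = 7.118
α (item deleted) = (3/2)·(1 − 6.056/7.118) = 0.224

coefficient alpha = 0.224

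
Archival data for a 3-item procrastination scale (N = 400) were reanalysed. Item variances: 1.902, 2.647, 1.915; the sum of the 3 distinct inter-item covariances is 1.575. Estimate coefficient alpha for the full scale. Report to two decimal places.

α = 0.49

Σσᵢ² = 1.902 + 2.647 + 1.915 = 6.464
Sum of distinct covariances = 1.575
σ²_total = Σσᵢ² + 2·Σcov = 6.464 + 2 × 1.575 = 9.614
α = (3/2)·(1 − 6.464/9.614) = 0.49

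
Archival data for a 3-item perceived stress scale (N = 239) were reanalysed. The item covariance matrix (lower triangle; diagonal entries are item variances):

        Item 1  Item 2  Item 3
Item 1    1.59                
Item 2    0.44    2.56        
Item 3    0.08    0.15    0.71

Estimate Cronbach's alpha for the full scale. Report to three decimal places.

sum of item variances = 1.59 + 2.56 + 0.71 = 4.86
Σ_{i<j} σ_ij = 0.67
Var(T) = 4.86 + 2 × 0.67 = 6.20
α = (k/(k−1))·(1 − sum of item variances/Var(T)) = (3/2)·(1 − 4.86/6.20) = 0.324

α = 0.324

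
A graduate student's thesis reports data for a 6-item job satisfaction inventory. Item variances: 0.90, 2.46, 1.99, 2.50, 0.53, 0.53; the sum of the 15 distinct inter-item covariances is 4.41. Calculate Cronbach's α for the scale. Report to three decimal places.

sum of item variances = 0.90 + 2.46 + 1.99 + 2.50 + 0.53 + 0.53 = 8.91
Sum of distinct covariances = 4.41
total variance = sum of item variances + 2·Σcov = 8.91 + 2 × 4.41 = 17.73
α = (6/5)·(1 − 8.91/17.73) = 0.597

α = 0.597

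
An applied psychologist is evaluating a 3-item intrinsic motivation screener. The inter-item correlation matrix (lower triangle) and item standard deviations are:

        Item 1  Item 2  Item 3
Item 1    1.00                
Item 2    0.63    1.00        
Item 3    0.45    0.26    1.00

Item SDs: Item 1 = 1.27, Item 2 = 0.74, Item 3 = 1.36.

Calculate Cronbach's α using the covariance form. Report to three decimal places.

Cronbach's α = 0.673

Σσ²ᵢ = 1.27² + 0.74² + 1.36² = 4.0101
Covariances σ_ij = r_ij · s_i · s_j:
  σ(Item 1,Item 2) = 0.63 × 1.27 × 0.74 = 0.5921
  σ(Item 1,Item 3) = 0.45 × 1.27 × 1.36 = 0.7772
  σ(Item 2,Item 3) = 0.26 × 0.74 × 1.36 = 0.2617
σ²_T = Σσ²ᵢ + 2·Σσ_ij = 4.0101 + 2 × 1.6310 = 7.2721
α = (3/2)·(1 − 4.0101/7.2721) = 0.673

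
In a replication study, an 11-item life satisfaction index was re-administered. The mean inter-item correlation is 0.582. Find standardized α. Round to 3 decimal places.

standardized α = 0.939

Standardized α = k·r̄ / (1 + (k−1)·r̄) = 11 × 0.582 / (1 + 10 × 0.582)
  = 6.4020 / 6.8200 = 0.939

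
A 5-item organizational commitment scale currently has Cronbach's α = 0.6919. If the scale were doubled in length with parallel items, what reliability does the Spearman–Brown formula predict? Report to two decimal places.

Length factor m = 2
α' = m·α / (1 + (m−1)·α)
   = 2 × 0.6919 / (1 + (2 − 1) × 0.6919)
   = 1.3838 / 1.6919 = 0.82

predicted reliability = 0.82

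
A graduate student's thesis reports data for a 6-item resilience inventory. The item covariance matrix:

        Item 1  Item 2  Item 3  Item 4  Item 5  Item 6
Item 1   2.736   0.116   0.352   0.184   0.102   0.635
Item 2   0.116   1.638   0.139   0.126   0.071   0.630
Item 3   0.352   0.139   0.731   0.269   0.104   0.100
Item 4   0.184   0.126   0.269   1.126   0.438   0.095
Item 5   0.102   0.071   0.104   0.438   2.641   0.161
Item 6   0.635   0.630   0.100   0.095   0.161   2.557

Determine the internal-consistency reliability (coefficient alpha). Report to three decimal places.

ΣVar(i) = 2.736 + 1.638 + 0.731 + 1.126 + 2.641 + 2.557 = 11.429
Sum of off-diagonal covariances = 3.522
σ²_T = 11.429 + 2 × 3.522 = 18.473
α = (k/(k−1))·(1 − ΣVar(i)/σ²_T) = (6/5)·(1 − 11.429/18.473) = 0.458

coefficient alpha = 0.458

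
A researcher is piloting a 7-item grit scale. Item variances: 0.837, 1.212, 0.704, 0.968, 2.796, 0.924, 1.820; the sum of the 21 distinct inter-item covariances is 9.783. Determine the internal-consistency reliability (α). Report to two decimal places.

α = 0.79

ΣVar(i) = 0.837 + 1.212 + 0.704 + 0.968 + 2.796 + 0.924 + 1.820 = 9.261
Sum of distinct covariances = 9.783
σ²_total = ΣVar(i) + 2·Σcov = 9.261 + 2 × 9.783 = 28.827
α = (7/6)·(1 − 9.261/28.827) = 0.79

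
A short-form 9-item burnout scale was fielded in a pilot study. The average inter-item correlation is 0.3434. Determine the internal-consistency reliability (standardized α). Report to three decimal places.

α = 0.825

Standardized α = k·r̄ / (1 + (k−1)·r̄) = 9 × 0.3434 / (1 + 8 × 0.3434)
  = 3.0906 / 3.7472 = 0.825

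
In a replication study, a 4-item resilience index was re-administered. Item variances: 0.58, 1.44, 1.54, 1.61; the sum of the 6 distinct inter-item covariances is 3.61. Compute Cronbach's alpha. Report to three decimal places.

Cronbach's alpha = 0.777

ΣVar(i) = 0.58 + 1.44 + 1.54 + 1.61 = 5.17
Sum of distinct covariances = 3.61
Var(T) = ΣVar(i) + 2·Σcov = 5.17 + 2 × 3.61 = 12.39
α = (4/3)·(1 − 5.17/12.39) = 0.777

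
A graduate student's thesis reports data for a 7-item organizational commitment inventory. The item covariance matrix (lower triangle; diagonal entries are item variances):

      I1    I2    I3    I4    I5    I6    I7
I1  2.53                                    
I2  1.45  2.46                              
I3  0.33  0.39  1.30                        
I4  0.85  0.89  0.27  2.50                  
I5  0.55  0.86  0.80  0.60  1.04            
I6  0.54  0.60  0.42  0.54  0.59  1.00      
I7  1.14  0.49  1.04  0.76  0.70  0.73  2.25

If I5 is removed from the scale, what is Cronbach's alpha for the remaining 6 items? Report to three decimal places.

Remaining items: I1, I2, I3, I4, I6, I7 (k = 6).
Σσᵢ² = 2.53 + 2.46 + 1.30 + 2.50 + 1.00 + 2.25 = 12.04
σ²_T = 12.04 + 2 × 10.44 = 32.92
α (item deleted) = (6/5)·(1 − 12.04/32.92) = 0.761

Cronbach's alpha = 0.761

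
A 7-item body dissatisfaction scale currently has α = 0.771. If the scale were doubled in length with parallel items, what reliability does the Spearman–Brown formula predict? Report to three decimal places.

Length factor m = 2
α' = m·α / (1 + (m−1)·α)
   = 2 × 0.771 / (1 + (2 − 1) × 0.771)
   = 1.5420 / 1.7710 = 0.871

predicted reliability = 0.871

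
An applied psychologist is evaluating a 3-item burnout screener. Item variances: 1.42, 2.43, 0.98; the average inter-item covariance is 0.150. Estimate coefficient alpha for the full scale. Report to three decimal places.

Σσ²ᵢ = 1.42 + 2.43 + 0.98 = 4.83
Sum of the 3 distinct covariances = 3 × 0.150 = 0.450
σ²_total = Σσ²ᵢ + 2·Σcov = 4.83 + 2 × 0.450 = 5.730
α = (3/2)·(1 − 4.83/5.730) = 0.236

coefficient alpha = 0.236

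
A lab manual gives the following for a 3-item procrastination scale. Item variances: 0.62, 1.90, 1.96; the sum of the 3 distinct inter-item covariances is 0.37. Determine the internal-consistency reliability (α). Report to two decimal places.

α = 0.21

Σσ²ᵢ = 0.62 + 1.90 + 1.96 = 4.48
Sum of distinct covariances = 0.37
σ²_T = Σσ²ᵢ + 2·Σcov = 4.48 + 2 × 0.37 = 5.22
α = (3/2)·(1 − 4.48/5.22) = 0.21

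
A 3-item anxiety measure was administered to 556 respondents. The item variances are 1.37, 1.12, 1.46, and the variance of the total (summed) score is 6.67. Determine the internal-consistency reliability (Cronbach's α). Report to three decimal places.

Cronbach's α = 0.612

Σσ²ᵢ = 1.37 + 1.12 + 1.46 = 3.95
α = (k/(k−1))·(1 − Σσ²ᵢ/σ²_T) = (3/2)·(1 − 3.95/6.67) = 0.612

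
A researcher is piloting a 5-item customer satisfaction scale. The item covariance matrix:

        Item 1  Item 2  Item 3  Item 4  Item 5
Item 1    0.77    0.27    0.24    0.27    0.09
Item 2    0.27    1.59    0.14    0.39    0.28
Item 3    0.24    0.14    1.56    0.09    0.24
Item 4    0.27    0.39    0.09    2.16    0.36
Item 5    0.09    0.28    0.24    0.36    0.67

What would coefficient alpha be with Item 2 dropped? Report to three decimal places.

coefficient alpha = 0.444

Remaining items: Item 1, Item 3, Item 4, Item 5 (k = 4).
sum of item variances = 0.77 + 1.56 + 2.16 + 0.67 = 5.16
σ²_T = 5.16 + 2 × 1.29 = 7.74
α (item deleted) = (4/3)·(1 − 5.16/7.74) = 0.444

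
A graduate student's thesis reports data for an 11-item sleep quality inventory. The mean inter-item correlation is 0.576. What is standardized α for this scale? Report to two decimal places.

α = 0.94

Standardized α = k·r̄ / (1 + (k−1)·r̄) = 11 × 0.576 / (1 + 10 × 0.576)
  = 6.3360 / 6.7600 = 0.94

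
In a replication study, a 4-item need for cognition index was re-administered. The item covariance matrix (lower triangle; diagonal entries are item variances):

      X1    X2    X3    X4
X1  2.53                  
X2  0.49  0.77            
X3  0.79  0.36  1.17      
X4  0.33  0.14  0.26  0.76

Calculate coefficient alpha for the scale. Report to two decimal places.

sum of item variances = 2.53 + 0.77 + 1.17 + 0.76 = 5.23
Σ_{i<j} σ_ij = 2.37
total variance = 5.23 + 2 × 2.37 = 9.97
α = (k/(k−1))·(1 − sum of item variances/total variance) = (4/3)·(1 − 5.23/9.97) = 0.63

α = 0.63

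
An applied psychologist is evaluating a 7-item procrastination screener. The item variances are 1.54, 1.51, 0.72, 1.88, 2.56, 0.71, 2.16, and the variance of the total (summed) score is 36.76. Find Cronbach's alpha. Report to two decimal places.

Σσᵢ² = 1.54 + 1.51 + 0.72 + 1.88 + 2.56 + 0.71 + 2.16 = 11.08
α = (k/(k−1))·(1 − Σσᵢ²/Var(T)) = (7/6)·(1 − 11.08/36.76) = 0.82

Cronbach's alpha = 0.82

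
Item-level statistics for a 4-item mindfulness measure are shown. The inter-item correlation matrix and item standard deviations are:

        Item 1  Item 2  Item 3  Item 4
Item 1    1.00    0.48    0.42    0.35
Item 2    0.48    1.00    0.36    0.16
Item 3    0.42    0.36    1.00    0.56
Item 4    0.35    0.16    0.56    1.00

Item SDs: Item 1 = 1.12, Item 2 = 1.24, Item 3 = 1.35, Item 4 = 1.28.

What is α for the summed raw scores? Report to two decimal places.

α = 0.72

Σσ²ᵢ = 1.12² + 1.24² + 1.35² + 1.28² = 6.2529
Covariances σ_ij = r_ij · s_i · s_j:
  σ(Item 1,Item 2) = 0.48 × 1.12 × 1.24 = 0.6666
  σ(Item 1,Item 3) = 0.42 × 1.12 × 1.35 = 0.6350
  σ(Item 1,Item 4) = 0.35 × 1.12 × 1.28 = 0.5018
  σ(Item 2,Item 3) = 0.36 × 1.24 × 1.35 = 0.6026
  σ(Item 2,Item 4) = 0.16 × 1.24 × 1.28 = 0.2540
  σ(Item 3,Item 4) = 0.56 × 1.35 × 1.28 = 0.9677
σ²_T = Σσ²ᵢ + 2·Σσ_ij = 6.2529 + 2 × 3.6277 = 13.5083
α = (4/3)·(1 − 6.2529/13.5083) = 0.72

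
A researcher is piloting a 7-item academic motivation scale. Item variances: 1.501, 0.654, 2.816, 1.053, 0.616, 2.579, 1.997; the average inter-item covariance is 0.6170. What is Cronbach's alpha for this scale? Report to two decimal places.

ΣVar(i) = 1.501 + 0.654 + 2.816 + 1.053 + 0.616 + 2.579 + 1.997 = 11.216
Sum of the 21 distinct covariances = 21 × 0.6170 = 12.9570
total variance = ΣVar(i) + 2·Σcov = 11.216 + 2 × 12.9570 = 37.1300
α = (7/6)·(1 − 11.216/37.1300) = 0.81

α = 0.81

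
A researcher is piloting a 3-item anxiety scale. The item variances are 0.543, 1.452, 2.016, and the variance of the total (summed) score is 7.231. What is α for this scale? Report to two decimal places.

α = 0.67

ΣVar(i) = 0.543 + 1.452 + 2.016 = 4.011
α = (k/(k−1))·(1 − ΣVar(i)/Var(T)) = (3/2)·(1 − 4.011/7.231) = 0.67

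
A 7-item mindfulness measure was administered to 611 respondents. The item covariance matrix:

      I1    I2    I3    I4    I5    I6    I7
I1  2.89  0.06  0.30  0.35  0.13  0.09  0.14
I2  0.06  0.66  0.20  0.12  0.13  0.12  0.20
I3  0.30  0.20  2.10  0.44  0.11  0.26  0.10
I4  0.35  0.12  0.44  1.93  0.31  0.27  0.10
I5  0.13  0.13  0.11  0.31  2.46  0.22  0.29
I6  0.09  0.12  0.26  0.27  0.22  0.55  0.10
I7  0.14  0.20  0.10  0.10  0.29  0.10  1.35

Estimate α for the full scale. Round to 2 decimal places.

ΣVar(i) = 2.89 + 0.66 + 2.10 + 1.93 + 2.46 + 0.55 + 1.35 = 11.94
Σ_{i<j} σ_ij = 4.04
total variance = 11.94 + 2 × 4.04 = 20.02
α = (k/(k−1))·(1 − ΣVar(i)/total variance) = (7/6)·(1 − 11.94/20.02) = 0.47

α = 0.47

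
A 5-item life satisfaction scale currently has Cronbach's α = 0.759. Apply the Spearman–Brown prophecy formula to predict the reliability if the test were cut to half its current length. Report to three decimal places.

predicted reliability = 0.612

Length factor m = 1/2
α' = m·α / (1 − (1−m)·α)
   = 1/2 × 0.759 / (1 − (1 − 1/2) × 0.759)
   = 0.3795 / 0.6205 = 0.612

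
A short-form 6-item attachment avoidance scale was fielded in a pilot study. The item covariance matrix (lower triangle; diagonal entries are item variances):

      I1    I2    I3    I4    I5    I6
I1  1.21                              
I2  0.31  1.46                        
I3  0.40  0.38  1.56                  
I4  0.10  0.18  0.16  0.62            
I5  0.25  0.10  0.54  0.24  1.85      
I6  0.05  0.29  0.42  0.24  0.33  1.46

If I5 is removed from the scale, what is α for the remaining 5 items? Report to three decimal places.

α = 0.556

Remaining items: I1, I2, I3, I4, I6 (k = 5).
ΣVar(i) = 1.21 + 1.46 + 1.56 + 0.62 + 1.46 = 6.31
σ²_total = 6.31 + 2 × 2.53 = 11.37
α (item deleted) = (5/4)·(1 − 6.31/11.37) = 0.556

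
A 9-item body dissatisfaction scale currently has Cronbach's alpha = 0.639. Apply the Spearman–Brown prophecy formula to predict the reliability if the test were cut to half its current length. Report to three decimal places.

Length factor m = 1/2
α' = m·α / (1 − (1−m)·α)
   = 1/2 × 0.639 / (1 − (1 − 1/2) × 0.639)
   = 0.3195 / 0.6805 = 0.470

predicted reliability = 0.470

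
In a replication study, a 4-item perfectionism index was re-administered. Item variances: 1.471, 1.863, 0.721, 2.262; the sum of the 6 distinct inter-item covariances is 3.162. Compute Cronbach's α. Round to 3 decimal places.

α = 0.667

Σσᵢ² = 1.471 + 1.863 + 0.721 + 2.262 = 6.317
Sum of distinct covariances = 3.162
σ²_T = Σσᵢ² + 2·Σcov = 6.317 + 2 × 3.162 = 12.641
α = (4/3)·(1 − 6.317/12.641) = 0.667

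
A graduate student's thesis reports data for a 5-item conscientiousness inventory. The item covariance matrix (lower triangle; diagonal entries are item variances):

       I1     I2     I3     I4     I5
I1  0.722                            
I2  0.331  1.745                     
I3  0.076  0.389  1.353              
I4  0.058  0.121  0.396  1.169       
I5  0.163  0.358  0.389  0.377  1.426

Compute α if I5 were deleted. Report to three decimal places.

Remaining items: I1, I2, I3, I4 (k = 4).
Σσ²ᵢ = 0.722 + 1.745 + 1.353 + 1.169 = 4.989
Var(T) = 4.989 + 2 × 1.371 = 7.731
α (item deleted) = (4/3)·(1 − 4.989/7.731) = 0.473

α = 0.473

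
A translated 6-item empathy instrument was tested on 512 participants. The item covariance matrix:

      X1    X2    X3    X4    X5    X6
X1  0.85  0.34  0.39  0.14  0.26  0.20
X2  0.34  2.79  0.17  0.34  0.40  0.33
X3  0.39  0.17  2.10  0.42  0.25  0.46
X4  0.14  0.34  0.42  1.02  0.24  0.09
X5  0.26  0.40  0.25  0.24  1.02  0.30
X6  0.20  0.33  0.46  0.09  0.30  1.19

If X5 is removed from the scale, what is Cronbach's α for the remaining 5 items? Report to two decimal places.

Remaining items: X1, X2, X3, X4, X6 (k = 5).
ΣVar(i) = 0.85 + 2.79 + 2.10 + 1.02 + 1.19 = 7.95
σ²_T = 7.95 + 2 × 2.88 = 13.71
α (item deleted) = (5/4)·(1 − 7.95/13.71) = 0.53

Cronbach's α = 0.53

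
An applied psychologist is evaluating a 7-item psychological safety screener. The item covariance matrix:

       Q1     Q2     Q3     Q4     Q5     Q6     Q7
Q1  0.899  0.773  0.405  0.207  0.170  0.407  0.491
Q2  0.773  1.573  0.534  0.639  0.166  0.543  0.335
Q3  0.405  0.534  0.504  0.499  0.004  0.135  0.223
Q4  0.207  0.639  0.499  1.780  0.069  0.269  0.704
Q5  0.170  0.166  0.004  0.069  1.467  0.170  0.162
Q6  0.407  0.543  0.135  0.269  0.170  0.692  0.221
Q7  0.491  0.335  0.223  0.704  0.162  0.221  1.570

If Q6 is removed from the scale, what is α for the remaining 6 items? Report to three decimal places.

α = 0.696

Remaining items: Q1, Q2, Q3, Q4, Q5, Q7 (k = 6).
Σσᵢ² = 0.899 + 1.573 + 0.504 + 1.780 + 1.467 + 1.570 = 7.793
total variance = 7.793 + 2 × 5.381 = 18.555
α (item deleted) = (6/5)·(1 − 7.793/18.555) = 0.696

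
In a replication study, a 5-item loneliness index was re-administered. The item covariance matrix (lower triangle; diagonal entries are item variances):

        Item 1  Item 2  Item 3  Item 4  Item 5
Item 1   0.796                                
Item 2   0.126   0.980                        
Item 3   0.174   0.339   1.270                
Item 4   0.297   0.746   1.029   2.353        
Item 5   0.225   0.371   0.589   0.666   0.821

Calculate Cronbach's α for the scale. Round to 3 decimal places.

Σσ²ᵢ = 0.796 + 0.980 + 1.270 + 2.353 + 0.821 = 6.220
Sum of the distinct covariances = 4.562
Var(T) = 6.220 + 2 × 4.562 = 15.344
α = (k/(k−1))·(1 − Σσ²ᵢ/Var(T)) = (5/4)·(1 − 6.220/15.344) = 0.743

α = 0.743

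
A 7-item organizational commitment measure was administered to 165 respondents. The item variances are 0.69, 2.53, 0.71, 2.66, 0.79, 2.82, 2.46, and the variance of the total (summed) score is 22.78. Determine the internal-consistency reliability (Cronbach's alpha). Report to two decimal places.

Cronbach's alpha = 0.52

sum of item variances = 0.69 + 2.53 + 0.71 + 2.66 + 0.79 + 2.82 + 2.46 = 12.66
α = (k/(k−1))·(1 − sum of item variances/σ²_T) = (7/6)·(1 − 12.66/22.78) = 0.52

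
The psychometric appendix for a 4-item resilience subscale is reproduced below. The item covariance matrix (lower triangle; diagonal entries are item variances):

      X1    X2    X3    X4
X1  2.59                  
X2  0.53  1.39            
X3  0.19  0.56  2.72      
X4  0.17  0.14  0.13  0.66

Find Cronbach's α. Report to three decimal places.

Cronbach's α = 0.425

ΣVar(i) = 2.59 + 1.39 + 2.72 + 0.66 = 7.36
Σ_{i<j} σ_ij = 1.72
Var(T) = 7.36 + 2 × 1.72 = 10.80
α = (k/(k−1))·(1 − ΣVar(i)/Var(T)) = (4/3)·(1 − 7.36/10.80) = 0.425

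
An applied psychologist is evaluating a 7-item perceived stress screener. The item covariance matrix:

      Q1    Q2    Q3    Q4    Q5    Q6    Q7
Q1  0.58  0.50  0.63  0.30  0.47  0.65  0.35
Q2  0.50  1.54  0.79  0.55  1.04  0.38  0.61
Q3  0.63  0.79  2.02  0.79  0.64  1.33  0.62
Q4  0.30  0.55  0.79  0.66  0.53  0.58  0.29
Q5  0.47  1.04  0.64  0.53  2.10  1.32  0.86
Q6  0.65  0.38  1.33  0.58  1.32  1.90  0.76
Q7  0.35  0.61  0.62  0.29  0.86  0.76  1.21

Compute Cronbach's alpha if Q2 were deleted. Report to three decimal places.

α = 0.846

Remaining items: Q1, Q3, Q4, Q5, Q6, Q7 (k = 6).
sum of item variances = 0.58 + 2.02 + 0.66 + 2.10 + 1.90 + 1.21 = 8.47
total variance = 8.47 + 2 × 10.12 = 28.71
α (item deleted) = (6/5)·(1 − 8.47/28.71) = 0.846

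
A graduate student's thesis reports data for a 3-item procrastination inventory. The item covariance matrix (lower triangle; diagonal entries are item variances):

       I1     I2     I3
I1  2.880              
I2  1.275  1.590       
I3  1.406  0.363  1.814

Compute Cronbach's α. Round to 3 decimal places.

α = 0.738

Σσ²ᵢ = 2.880 + 1.590 + 1.814 = 6.284
Sum of off-diagonal covariances = 3.044
σ²_total = 6.284 + 2 × 3.044 = 12.372
α = (k/(k−1))·(1 − Σσ²ᵢ/σ²_total) = (3/2)·(1 − 6.284/12.372) = 0.738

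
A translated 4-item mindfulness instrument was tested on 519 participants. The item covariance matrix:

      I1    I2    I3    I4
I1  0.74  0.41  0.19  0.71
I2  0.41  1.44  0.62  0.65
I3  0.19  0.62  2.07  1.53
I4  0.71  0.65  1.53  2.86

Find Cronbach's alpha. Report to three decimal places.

Σσ²ᵢ = 0.74 + 1.44 + 2.07 + 2.86 = 7.11
Sum of off-diagonal covariances = 4.11
σ²_total = 7.11 + 2 × 4.11 = 15.33
α = (k/(k−1))·(1 − Σσ²ᵢ/σ²_total) = (4/3)·(1 − 7.11/15.33) = 0.715

α = 0.715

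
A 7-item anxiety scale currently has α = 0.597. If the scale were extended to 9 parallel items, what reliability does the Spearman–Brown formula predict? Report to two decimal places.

predicted reliability = 0.66

Length factor m = 9/7 = 1.2857
α' = m·α / (1 + (m−1)·α)
   = 9/7 × 0.597 / (1 + (9/7 − 1) × 0.597)
   = 0.7676 / 1.1706 = 0.66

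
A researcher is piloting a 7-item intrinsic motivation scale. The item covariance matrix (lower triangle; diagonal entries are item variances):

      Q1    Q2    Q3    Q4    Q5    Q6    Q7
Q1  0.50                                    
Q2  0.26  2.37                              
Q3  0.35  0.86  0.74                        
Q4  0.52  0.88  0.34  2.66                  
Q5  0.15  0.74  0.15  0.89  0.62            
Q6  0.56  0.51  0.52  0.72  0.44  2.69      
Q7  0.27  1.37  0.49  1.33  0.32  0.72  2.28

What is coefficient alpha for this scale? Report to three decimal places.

ΣVar(i) = 0.50 + 2.37 + 0.74 + 2.66 + 0.62 + 2.69 + 2.28 = 11.86
Σ_{i<j} σ_ij = 12.39
Var(T) = 11.86 + 2 × 12.39 = 36.64
α = (k/(k−1))·(1 − ΣVar(i)/Var(T)) = (7/6)·(1 − 11.86/36.64) = 0.789

coefficient alpha = 0.789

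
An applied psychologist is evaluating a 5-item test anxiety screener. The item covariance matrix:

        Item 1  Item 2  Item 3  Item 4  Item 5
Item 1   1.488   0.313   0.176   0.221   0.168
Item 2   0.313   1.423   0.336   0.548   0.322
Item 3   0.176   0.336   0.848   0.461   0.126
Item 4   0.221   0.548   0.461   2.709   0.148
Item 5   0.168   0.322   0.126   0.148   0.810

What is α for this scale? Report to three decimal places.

α = 0.546

Σσ²ᵢ = 1.488 + 1.423 + 0.848 + 2.709 + 0.810 = 7.278
Σ_{i<j} σ_ij = 2.819
total variance = 7.278 + 2 × 2.819 = 12.916
α = (k/(k−1))·(1 − Σσ²ᵢ/total variance) = (5/4)·(1 − 7.278/12.916) = 0.546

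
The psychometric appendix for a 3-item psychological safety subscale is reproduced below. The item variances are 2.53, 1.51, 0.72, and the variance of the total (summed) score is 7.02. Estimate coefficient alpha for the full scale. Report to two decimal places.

Σσ²ᵢ = 2.53 + 1.51 + 0.72 = 4.76
α = (k/(k−1))·(1 − Σσ²ᵢ/Var(T)) = (3/2)·(1 − 4.76/7.02) = 0.48

coefficient alpha = 0.48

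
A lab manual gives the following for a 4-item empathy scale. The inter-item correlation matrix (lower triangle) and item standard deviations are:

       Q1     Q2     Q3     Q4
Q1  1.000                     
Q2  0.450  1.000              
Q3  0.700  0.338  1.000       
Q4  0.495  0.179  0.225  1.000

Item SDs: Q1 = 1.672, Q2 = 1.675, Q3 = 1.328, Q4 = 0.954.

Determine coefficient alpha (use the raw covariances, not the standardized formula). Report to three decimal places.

α = 0.725

Σσ²ᵢ = 1.672² + 1.675² + 1.328² + 0.954² = 8.2749
Covariances σ_ij = r_ij · s_i · s_j:
  σ(Q1,Q2) = 0.450 × 1.672 × 1.675 = 1.2603
  σ(Q1,Q3) = 0.700 × 1.672 × 1.328 = 1.5543
  σ(Q1,Q4) = 0.495 × 1.672 × 0.954 = 0.7896
  σ(Q2,Q3) = 0.338 × 1.675 × 1.328 = 0.7518
  σ(Q2,Q4) = 0.179 × 1.675 × 0.954 = 0.2860
  σ(Q3,Q4) = 0.225 × 1.328 × 0.954 = 0.2851
σ²_T = Σσ²ᵢ + 2·Σσ_ij = 8.2749 + 2 × 4.9271 = 18.1291
α = (4/3)·(1 − 8.2749/18.1291) = 0.725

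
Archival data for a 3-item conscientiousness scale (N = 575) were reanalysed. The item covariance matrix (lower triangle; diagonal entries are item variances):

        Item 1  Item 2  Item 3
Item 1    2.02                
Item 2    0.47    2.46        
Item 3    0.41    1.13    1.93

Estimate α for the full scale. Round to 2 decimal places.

Σσᵢ² = 2.02 + 2.46 + 1.93 = 6.41
Sum of off-diagonal covariances = 2.01
σ²_T = 6.41 + 2 × 2.01 = 10.43
α = (k/(k−1))·(1 − Σσᵢ²/σ²_T) = (3/2)·(1 − 6.41/10.43) = 0.58

α = 0.58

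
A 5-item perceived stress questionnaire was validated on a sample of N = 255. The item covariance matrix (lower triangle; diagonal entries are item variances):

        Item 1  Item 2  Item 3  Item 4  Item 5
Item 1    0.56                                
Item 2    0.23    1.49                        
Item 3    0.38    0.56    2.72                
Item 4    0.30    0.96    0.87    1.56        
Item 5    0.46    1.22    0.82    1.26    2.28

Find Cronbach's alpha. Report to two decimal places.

sum of item variances = 0.56 + 1.49 + 2.72 + 1.56 + 2.28 = 8.61
Sum of off-diagonal covariances = 7.06
total variance = 8.61 + 2 × 7.06 = 22.73
α = (k/(k−1))·(1 − sum of item variances/total variance) = (5/4)·(1 − 8.61/22.73) = 0.78

α = 0.78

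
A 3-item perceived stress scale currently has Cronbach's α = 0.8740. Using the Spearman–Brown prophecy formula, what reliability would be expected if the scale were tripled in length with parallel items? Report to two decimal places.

Length factor m = 3
α' = m·α / (1 + (m−1)·α)
   = 3 × 0.8740 / (1 + (3 − 1) × 0.8740)
   = 2.6220 / 2.7480 = 0.95

predicted reliability = 0.95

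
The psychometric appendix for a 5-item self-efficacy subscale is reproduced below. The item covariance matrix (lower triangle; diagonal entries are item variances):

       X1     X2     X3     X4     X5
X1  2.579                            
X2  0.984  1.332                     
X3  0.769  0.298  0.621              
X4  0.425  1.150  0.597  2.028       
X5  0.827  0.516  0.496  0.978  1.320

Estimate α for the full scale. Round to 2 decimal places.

α = 0.80

sum of item variances = 2.579 + 1.332 + 0.621 + 2.028 + 1.320 = 7.880
Sum of off-diagonal covariances = 7.040
σ²_total = 7.880 + 2 × 7.040 = 21.960
α = (k/(k−1))·(1 − sum of item variances/σ²_total) = (5/4)·(1 − 7.880/21.960) = 0.80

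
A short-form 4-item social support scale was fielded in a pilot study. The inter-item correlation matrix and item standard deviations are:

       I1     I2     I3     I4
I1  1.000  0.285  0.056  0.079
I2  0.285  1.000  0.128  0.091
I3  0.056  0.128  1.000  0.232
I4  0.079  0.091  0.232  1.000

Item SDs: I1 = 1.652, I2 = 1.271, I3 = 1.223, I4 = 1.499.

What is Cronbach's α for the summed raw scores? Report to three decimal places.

Cronbach's α = 0.395

Σσ²ᵢ = 1.652² + 1.271² + 1.223² + 1.499² = 8.0873
Covariances σ_ij = r_ij · s_i · s_j:
  σ(I1,I2) = 0.285 × 1.652 × 1.271 = 0.5984
  σ(I1,I3) = 0.056 × 1.652 × 1.223 = 0.1131
  σ(I1,I4) = 0.079 × 1.652 × 1.499 = 0.1956
  σ(I2,I3) = 0.128 × 1.271 × 1.223 = 0.1990
  σ(I2,I4) = 0.091 × 1.271 × 1.499 = 0.1734
  σ(I3,I4) = 0.232 × 1.223 × 1.499 = 0.4253
σ²_T = Σσ²ᵢ + 2·Σσ_ij = 8.0873 + 2 × 1.7048 = 11.4969
α = (4/3)·(1 − 8.0873/11.4969) = 0.395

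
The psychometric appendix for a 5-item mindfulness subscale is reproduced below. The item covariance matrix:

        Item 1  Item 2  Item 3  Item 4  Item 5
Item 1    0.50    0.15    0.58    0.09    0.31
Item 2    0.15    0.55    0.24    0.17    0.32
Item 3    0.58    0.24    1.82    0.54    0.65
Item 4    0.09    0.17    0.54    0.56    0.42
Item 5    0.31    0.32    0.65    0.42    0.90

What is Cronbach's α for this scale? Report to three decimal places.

α = 0.770

Σσ²ᵢ = 0.50 + 0.55 + 1.82 + 0.56 + 0.90 = 4.33
Sum of the distinct covariances = 3.47
Var(T) = 4.33 + 2 × 3.47 = 11.27
α = (k/(k−1))·(1 − Σσ²ᵢ/Var(T)) = (5/4)·(1 − 4.33/11.27) = 0.770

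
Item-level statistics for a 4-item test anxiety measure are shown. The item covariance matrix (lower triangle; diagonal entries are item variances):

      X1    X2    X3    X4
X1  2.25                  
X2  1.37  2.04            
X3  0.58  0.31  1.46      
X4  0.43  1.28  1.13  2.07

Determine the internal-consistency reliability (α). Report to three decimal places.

Σσ²ᵢ = 2.25 + 2.04 + 1.46 + 2.07 = 7.82
Σ_{i<j} σ_ij = 5.10
σ²_T = 7.82 + 2 × 5.10 = 18.02
α = (k/(k−1))·(1 − Σσ²ᵢ/σ²_T) = (4/3)·(1 − 7.82/18.02) = 0.755

α = 0.755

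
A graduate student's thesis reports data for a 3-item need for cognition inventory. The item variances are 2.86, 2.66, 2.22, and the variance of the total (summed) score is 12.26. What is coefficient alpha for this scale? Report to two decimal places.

sum of item variances = 2.86 + 2.66 + 2.22 = 7.74
α = (k/(k−1))·(1 − sum of item variances/Var(T)) = (3/2)·(1 − 7.74/12.26) = 0.55

coefficient alpha = 0.55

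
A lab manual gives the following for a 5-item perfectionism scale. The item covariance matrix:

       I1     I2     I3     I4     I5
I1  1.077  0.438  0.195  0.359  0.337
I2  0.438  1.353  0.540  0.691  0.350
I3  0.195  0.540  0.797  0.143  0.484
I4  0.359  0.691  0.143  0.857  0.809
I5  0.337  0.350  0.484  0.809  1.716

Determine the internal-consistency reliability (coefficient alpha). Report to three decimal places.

Σσ²ᵢ = 1.077 + 1.353 + 0.797 + 0.857 + 1.716 = 5.800
Σ_{i<j} σ_ij = 4.346
Var(T) = 5.800 + 2 × 4.346 = 14.492
α = (k/(k−1))·(1 − Σσ²ᵢ/Var(T)) = (5/4)·(1 − 5.800/14.492) = 0.750

coefficient alpha = 0.750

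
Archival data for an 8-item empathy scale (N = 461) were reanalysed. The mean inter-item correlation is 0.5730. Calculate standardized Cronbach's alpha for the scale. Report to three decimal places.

α = 0.915

Standardized α = k·r̄ / (1 + (k−1)·r̄) = 8 × 0.5730 / (1 + 7 × 0.5730)
  = 4.5840 / 5.0110 = 0.915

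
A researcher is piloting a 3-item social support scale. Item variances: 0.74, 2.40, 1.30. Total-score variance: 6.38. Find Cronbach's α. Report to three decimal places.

ΣVar(i) = 0.74 + 2.40 + 1.30 = 4.44
α = (k/(k−1))·(1 − ΣVar(i)/total variance) = (3/2)·(1 − 4.44/6.38) = 0.456

Cronbach's α = 0.456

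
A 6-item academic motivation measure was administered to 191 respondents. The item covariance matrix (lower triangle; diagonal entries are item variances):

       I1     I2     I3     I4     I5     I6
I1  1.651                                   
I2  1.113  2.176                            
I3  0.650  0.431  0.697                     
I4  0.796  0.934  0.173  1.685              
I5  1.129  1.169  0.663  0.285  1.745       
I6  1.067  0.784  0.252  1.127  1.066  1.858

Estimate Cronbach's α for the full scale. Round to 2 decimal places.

Cronbach's α = 0.84

Σσ²ᵢ = 1.651 + 2.176 + 0.697 + 1.685 + 1.745 + 1.858 = 9.812
Sum of off-diagonal covariances = 11.639
σ²_T = 9.812 + 2 × 11.639 = 33.090
α = (k/(k−1))·(1 − Σσ²ᵢ/σ²_T) = (6/5)·(1 − 9.812/33.090) = 0.84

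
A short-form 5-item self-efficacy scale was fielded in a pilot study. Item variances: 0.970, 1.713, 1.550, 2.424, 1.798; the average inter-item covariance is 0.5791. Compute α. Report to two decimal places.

Σσᵢ² = 0.970 + 1.713 + 1.550 + 2.424 + 1.798 = 8.455
Sum of the 10 distinct covariances = 10 × 0.5791 = 5.7910
σ²_total = Σσᵢ² + 2·Σcov = 8.455 + 2 × 5.7910 = 20.0370
α = (5/4)·(1 − 8.455/20.0370) = 0.72

α = 0.72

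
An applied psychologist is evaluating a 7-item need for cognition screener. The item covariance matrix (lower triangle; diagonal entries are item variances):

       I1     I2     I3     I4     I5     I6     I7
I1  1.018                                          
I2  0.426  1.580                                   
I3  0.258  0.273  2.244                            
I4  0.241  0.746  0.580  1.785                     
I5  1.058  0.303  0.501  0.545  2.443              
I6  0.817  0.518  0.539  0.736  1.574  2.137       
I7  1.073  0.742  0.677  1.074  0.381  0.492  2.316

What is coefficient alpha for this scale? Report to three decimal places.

Σσ²ᵢ = 1.018 + 1.580 + 2.244 + 1.785 + 2.443 + 2.137 + 2.316 = 13.523
Σ_{i<j} σ_ij = 13.554
total variance = 13.523 + 2 × 13.554 = 40.631
α = (k/(k−1))·(1 − Σσ²ᵢ/total variance) = (7/6)·(1 − 13.523/40.631) = 0.778

α = 0.778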